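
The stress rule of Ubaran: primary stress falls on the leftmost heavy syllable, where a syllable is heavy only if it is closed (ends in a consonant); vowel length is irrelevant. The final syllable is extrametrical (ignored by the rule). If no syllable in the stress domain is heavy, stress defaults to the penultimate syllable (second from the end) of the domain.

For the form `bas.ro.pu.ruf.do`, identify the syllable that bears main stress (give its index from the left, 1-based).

1

The final syllable (5, do) is extrametrical; the stress domain is syllables 1–4.
Weights: 1 bas H, 2 ro L, 3 pu L, 4 ruf H.
Heavy syllables in the domain: 1, 4. The leftmost is syllable 1 (bas).
Primary stress: syllable 1 → ˈbas.ro.pu.ruf.do.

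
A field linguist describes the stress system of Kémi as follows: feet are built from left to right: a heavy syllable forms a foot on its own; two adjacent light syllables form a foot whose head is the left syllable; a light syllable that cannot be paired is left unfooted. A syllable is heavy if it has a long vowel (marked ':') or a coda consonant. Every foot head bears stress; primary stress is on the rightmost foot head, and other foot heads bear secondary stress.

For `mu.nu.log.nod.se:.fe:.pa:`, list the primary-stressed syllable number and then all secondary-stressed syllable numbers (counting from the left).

Weights: 1 mu L, 2 nu L, 3 log H, 4 nod H, 5 se: H, 6 fe: H, 7 pa: H.
Parse left to right (heavy = foot alone; LL = one foot; stranded L unfooted): (ˈmu.nu) (ˈlog) (ˈnod) (ˈse:) (ˈfe:) (ˈpa:).
Foot heads: 1, 3, 4, 5, 6, 7.
Primary stress on the rightmost head = syllable 7.
Secondary stress on 1, 3, 4, 5, 6: ˌmu.nu.ˌlog.ˌnod.ˌse:.ˌfe:.ˈpa:.

primary 7, secondary 1, 3, 4, 5, 6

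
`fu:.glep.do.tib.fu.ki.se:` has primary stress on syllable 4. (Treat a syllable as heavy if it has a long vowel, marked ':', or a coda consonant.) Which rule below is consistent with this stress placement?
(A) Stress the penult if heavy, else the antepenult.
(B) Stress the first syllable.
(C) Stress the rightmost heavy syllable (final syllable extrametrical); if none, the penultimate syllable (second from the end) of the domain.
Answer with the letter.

Rule A → syllable 5 (observed: 4).
Rule B → syllable 1 (observed: 4).
Rule C → syllable 4 ✓.

C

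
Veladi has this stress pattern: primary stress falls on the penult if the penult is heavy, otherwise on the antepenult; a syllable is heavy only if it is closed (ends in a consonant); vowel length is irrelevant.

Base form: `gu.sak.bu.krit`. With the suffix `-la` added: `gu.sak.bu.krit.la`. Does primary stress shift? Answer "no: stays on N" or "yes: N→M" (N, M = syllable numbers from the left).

yes: 2→4

Base `gu.sak.bu.krit` (4 syllables):
  Weights: 2 sak H, 3 bu L, 4 krit H.
  The penult (syllable 3, bu) is light, so stress falls on the antepenult (syllable 2, sak).
  → primary stress on syllable 2.
Suffixed `gu.sak.bu.krit.la` (5 syllables):
  Weights: 3 bu L, 4 krit H, 5 la L.
  The penult (syllable 4, krit) is heavy, so it takes stress.
  → primary stress on syllable 4.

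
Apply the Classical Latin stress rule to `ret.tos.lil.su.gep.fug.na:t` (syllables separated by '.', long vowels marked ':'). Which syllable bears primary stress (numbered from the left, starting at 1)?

6

Classical Latin: stress the penult if heavy (long vowel or closed), else the antepenult.
Weights: 5 gep H, 6 fug H, 7 na:t H.
The penult (syllable 6, fug) is heavy, so it takes stress.
Stress on syllable 6: ret.tos.lil.su.gep.ˈfug.na:t.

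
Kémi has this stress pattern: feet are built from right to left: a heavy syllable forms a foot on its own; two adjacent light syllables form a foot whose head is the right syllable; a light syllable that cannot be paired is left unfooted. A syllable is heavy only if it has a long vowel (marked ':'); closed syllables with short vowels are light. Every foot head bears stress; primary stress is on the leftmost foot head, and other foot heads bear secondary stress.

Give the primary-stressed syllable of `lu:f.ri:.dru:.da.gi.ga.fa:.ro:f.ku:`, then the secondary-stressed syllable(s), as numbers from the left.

Weights: 1 lu:f H, 2 ri: H, 3 dru: H, 4 da L, 5 gi L, 6 ga L, 7 fa: H, 8 ro:f H, 9 ku: H.
Parse right to left (heavy = foot alone; LL = one foot; stranded L unfooted): (ˈlu:f) (ˈri:) (ˈdru:) da (gi.ˈga) (ˈfa:) (ˈro:f) (ˈku:).
Foot heads: 1, 2, 3, 6, 7, 8, 9.
Primary stress on the leftmost head = syllable 1.
Secondary stress on 2, 3, 6, 7, 8, 9: ˈlu:f.ˌri:.ˌdru:.da.gi.ˌga.ˌfa:.ˌro:f.ˌku:.

primary 1, secondary 2, 3, 6, 7, 8, 9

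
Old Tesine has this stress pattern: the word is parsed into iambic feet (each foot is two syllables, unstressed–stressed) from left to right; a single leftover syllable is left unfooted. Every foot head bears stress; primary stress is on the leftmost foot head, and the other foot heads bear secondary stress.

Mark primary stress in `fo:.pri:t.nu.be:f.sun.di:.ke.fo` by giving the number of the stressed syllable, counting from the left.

Parse left to right into iambic (σˈσ) feet: (fo:.ˈpri:t) (nu.ˈbe:f) (sun.ˈdi:) (ke.ˈfo).
Foot heads (stressed positions): 2, 4, 6, 8.
End Rule Leftmost: primary stress on the leftmost head = syllable 2.
Primary stress: syllable 2 → fo:.ˈpri:t.nu.be:f.sun.di:.ke.fo.

2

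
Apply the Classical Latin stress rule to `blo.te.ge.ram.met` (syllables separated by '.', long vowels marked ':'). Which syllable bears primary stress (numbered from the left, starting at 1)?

Classical Latin: stress the penult if heavy (long vowel or closed), else the antepenult.
Weights: 3 ge L, 4 ram H, 5 met H.
The penult (syllable 4, ram) is heavy, so it takes stress.
Stress on syllable 4: blo.te.ge.ˈram.met.

4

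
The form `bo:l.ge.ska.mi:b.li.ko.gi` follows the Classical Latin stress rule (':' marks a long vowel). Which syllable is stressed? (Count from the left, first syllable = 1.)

5

Classical Latin: stress the penult if heavy (long vowel or closed), else the antepenult.
Weights: 5 li L, 6 ko L, 7 gi L.
The penult (syllable 6, ko) is light, so stress falls on the antepenult (syllable 5, li).
Stress on syllable 5: bo:l.ge.ska.mi:b.ˈli.ko.gi.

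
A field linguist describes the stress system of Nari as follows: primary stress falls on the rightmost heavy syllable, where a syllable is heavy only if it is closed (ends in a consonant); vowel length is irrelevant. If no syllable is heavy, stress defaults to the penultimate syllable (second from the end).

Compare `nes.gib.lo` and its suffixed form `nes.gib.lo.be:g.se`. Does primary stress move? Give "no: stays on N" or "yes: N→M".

yes: 2→4

Base `nes.gib.lo` (3 syllables):
  Weights: 1 nes H, 2 gib H, 3 lo L.
  Heavy syllables in the domain: 1, 2. The rightmost is syllable 2 (gib).
  → primary stress on syllable 2.
Suffixed `nes.gib.lo.be:g.se` (5 syllables):
  Weights: 1 nes H, 2 gib H, 3 lo L, 4 be:g H, 5 se L.
  Heavy syllables in the domain: 1, 2, 4. The rightmost is syllable 4 (be:g).
  → primary stress on syllable 4.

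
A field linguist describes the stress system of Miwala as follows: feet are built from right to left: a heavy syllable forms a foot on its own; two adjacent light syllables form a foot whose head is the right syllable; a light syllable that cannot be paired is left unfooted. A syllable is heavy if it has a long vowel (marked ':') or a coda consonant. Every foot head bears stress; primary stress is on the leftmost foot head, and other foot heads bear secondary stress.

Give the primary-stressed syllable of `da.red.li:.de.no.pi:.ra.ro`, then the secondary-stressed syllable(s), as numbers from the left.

Weights: 1 da L, 2 red H, 3 li: H, 4 de L, 5 no L, 6 pi: H, 7 ra L, 8 ro L.
Parse right to left (heavy = foot alone; LL = one foot; stranded L unfooted): da (ˈred) (ˈli:) (de.ˈno) (ˈpi:) (ra.ˈro).
Foot heads: 2, 3, 5, 6, 8.
Primary stress on the leftmost head = syllable 2.
Secondary stress on 3, 5, 6, 8: da.ˈred.ˌli:.de.ˌno.ˌpi:.ra.ˌro.

primary 2, secondary 3, 5, 6, 8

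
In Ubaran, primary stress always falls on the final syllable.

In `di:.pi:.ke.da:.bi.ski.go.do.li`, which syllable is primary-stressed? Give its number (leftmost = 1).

The word has 9 syllables; the final syllable is syllable 9 (li).
Primary stress: syllable 9 → di:.pi:.ke.da:.bi.ski.go.do.ˈli.

9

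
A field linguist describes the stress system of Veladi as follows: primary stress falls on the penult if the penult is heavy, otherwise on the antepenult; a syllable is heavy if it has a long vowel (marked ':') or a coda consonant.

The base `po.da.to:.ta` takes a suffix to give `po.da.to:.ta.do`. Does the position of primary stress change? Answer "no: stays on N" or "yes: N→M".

Base `po.da.to:.ta` (4 syllables):
  Weights: 2 da L, 3 to: H, 4 ta L.
  The penult (syllable 3, to:) is heavy, so it takes stress.
  → primary stress on syllable 3.
Suffixed `po.da.to:.ta.do` (5 syllables):
  Weights: 3 to: H, 4 ta L, 5 do L.
  The penult (syllable 4, ta) is light, so stress falls on the antepenult (syllable 3, to:).
  → primary stress on syllable 3.

no: stays on 3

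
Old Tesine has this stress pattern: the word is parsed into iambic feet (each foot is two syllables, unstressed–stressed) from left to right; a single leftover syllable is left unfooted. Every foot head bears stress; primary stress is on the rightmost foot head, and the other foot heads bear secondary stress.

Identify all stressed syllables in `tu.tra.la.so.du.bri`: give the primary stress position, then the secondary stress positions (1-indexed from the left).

primary 6, secondary 2, 4

Parse left to right into iambic (σˈσ) feet: (tu.ˈtra) (la.ˈso) (du.ˈbri).
Foot heads (stressed positions): 2, 4, 6.
End Rule Rightmost: primary stress on the rightmost head = syllable 6.
Secondary stress on 2, 4: tu.ˌtra.la.ˌso.du.ˈbri.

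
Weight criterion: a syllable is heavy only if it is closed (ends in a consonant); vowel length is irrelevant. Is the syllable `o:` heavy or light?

`o:`: long vowel, open (no coda). Open (no coda) → light.

light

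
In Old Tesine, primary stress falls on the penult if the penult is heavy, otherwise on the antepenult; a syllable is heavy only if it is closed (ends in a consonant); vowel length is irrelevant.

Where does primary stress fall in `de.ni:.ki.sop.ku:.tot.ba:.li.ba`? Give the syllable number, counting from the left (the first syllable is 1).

7

Weights: 7 ba: L, 8 li L, 9 ba L.
The penult (syllable 8, li) is light, so stress falls on the antepenult (syllable 7, ba:).
Primary stress: syllable 7 → de.ni:.ki.sop.ku:.tot.ˈba:.li.ba.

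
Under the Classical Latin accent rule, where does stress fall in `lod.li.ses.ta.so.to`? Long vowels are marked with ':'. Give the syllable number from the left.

Classical Latin: stress the penult if heavy (long vowel or closed), else the antepenult.
Weights: 4 ta L, 5 so L, 6 to L.
The penult (syllable 5, so) is light, so stress falls on the antepenult (syllable 4, ta).
Stress on syllable 4: lod.li.ses.ˈta.so.to.

4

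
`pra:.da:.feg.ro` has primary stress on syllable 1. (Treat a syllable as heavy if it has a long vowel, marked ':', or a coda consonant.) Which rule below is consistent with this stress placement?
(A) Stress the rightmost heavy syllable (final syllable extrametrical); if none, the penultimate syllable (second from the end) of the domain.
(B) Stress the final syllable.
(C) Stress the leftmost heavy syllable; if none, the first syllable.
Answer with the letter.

Rule A → syllable 3 (observed: 1).
Rule B → syllable 4 (observed: 1).
Rule C → syllable 1 ✓.

C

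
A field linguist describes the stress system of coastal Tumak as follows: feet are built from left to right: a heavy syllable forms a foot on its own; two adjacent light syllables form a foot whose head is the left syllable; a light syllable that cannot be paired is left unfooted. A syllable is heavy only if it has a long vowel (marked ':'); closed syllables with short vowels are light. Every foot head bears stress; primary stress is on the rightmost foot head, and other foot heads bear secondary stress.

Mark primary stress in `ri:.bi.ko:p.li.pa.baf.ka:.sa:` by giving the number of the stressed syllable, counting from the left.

8

Weights: 1 ri: H, 2 bi L, 3 ko:p H, 4 li L, 5 pa L, 6 baf L, 7 ka: H, 8 sa: H.
Parse left to right (heavy = foot alone; LL = one foot; stranded L unfooted): (ˈri:) bi (ˈko:p) (ˈli.pa) baf (ˈka:) (ˈsa:).
Foot heads: 1, 3, 4, 7, 8.
Primary stress on the rightmost head = syllable 8.
Primary stress: syllable 8 → ri:.bi.ko:p.li.pa.baf.ka:.ˈsa:.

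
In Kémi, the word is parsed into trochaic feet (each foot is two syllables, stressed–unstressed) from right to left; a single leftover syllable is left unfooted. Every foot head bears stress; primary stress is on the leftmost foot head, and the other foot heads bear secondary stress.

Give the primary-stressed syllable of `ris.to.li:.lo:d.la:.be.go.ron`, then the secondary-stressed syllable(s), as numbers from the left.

primary 1, secondary 3, 5, 7

Parse right to left into trochaic (ˈσσ) feet: (ˈris.to) (ˈli:.lo:d) (ˈla:.be) (ˈgo.ron).
Foot heads (stressed positions): 1, 3, 5, 7.
End Rule Leftmost: primary stress on the leftmost head = syllable 1.
Secondary stress on 3, 5, 7: ˈris.to.ˌli:.lo:d.ˌla:.be.ˌgo.ron.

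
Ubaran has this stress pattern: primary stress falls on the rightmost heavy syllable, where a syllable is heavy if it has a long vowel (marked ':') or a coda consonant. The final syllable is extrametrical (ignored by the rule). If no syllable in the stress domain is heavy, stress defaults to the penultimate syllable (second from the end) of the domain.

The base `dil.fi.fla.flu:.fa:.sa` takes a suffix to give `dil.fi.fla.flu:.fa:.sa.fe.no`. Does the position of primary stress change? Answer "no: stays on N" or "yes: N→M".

Base `dil.fi.fla.flu:.fa:.sa` (6 syllables):
  The final syllable (6, sa) is extrametrical; the stress domain is syllables 1–5.
  Weights: 1 dil H, 2 fi L, 3 fla L, 4 flu: H, 5 fa: H.
  Heavy syllables in the domain: 1, 4, 5. The rightmost is syllable 5 (fa:).
  → primary stress on syllable 5.
Suffixed `dil.fi.fla.flu:.fa:.sa.fe.no` (8 syllables):
  The final syllable (8, no) is extrametrical; the stress domain is syllables 1–7.
  Weights: 1 dil H, 2 fi L, 3 fla L, 4 flu: H, 5 fa: H, 6 sa L, 7 fe L.
  Heavy syllables in the domain: 1, 4, 5. The rightmost is syllable 5 (fa:).
  → primary stress on syllable 5.

no: stays on 5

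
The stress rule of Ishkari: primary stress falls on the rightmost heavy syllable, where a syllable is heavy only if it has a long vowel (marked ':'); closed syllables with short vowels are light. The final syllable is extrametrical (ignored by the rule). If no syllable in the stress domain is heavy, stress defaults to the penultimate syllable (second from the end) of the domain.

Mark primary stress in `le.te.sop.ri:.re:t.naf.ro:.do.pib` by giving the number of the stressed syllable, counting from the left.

The final syllable (9, pib) is extrametrical; the stress domain is syllables 1–8.
Weights: 1 le L, 2 te L, 3 sop L, 4 ri: H, 5 re:t H, 6 naf L, 7 ro: H, 8 do L.
Heavy syllables in the domain: 4, 5, 7. The rightmost is syllable 7 (ro:).
Primary stress: syllable 7 → le.te.sop.ri:.re:t.naf.ˈro:.do.pib.

7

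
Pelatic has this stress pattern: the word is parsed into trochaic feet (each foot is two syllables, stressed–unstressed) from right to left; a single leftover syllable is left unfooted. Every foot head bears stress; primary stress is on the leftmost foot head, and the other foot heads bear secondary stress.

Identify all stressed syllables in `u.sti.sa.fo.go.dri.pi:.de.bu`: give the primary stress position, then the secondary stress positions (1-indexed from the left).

Parse right to left into trochaic (ˈσσ) feet: u (ˈsti.sa) (ˈfo.go) (ˈdri.pi:) (ˈde.bu). Syllable 1 is left unfooted.
Foot heads (stressed positions): 2, 4, 6, 8.
End Rule Leftmost: primary stress on the leftmost head = syllable 2.
Secondary stress on 4, 6, 8: u.ˈsti.sa.ˌfo.go.ˌdri.pi:.ˌde.bu.

primary 2, secondary 4, 6, 8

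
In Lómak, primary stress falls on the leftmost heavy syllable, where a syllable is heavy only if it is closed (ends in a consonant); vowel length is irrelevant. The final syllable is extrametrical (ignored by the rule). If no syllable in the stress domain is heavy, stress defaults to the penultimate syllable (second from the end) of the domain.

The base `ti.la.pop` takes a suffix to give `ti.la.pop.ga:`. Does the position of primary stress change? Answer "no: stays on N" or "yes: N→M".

Base `ti.la.pop` (3 syllables):
  The final syllable (3, pop) is extrametrical; the stress domain is syllables 1–2.
  Weights: 1 ti L, 2 la L.
  No heavy syllable in the domain; default to the penultimate syllable (second from the end) of the domain = syllable 1.
  → primary stress on syllable 1.
Suffixed `ti.la.pop.ga:` (4 syllables):
  The final syllable (4, ga:) is extrametrical; the stress domain is syllables 1–3.
  Weights: 1 ti L, 2 la L, 3 pop H.
  Heavy syllables in the domain: 3. The leftmost is syllable 3 (pop).
  → primary stress on syllable 3.

yes: 1→3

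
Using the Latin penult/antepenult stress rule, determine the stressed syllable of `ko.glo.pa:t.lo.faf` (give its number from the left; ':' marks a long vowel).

Classical Latin: stress the penult if heavy (long vowel or closed), else the antepenult.
Weights: 3 pa:t H, 4 lo L, 5 faf H.
The penult (syllable 4, lo) is light, so stress falls on the antepenult (syllable 3, pa:t).
Stress on syllable 3: ko.glo.ˈpa:t.lo.faf.

3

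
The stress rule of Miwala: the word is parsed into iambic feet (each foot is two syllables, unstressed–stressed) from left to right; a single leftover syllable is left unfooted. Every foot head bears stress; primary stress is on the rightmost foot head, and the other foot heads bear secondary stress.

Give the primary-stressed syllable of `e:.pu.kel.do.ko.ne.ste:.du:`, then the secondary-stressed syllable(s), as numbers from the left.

primary 8, secondary 2, 4, 6

Parse left to right into iambic (σˈσ) feet: (e:.ˈpu) (kel.ˈdo) (ko.ˈne) (ste:.ˈdu:).
Foot heads (stressed positions): 2, 4, 6, 8.
End Rule Rightmost: primary stress on the rightmost head = syllable 8.
Secondary stress on 2, 4, 6: e:.ˌpu.kel.ˌdo.ko.ˌne.ste:.ˈdu:.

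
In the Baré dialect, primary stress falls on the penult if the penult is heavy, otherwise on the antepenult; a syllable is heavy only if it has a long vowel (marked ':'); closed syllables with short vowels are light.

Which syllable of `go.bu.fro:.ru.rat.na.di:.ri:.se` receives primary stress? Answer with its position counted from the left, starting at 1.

Weights: 7 di: H, 8 ri: H, 9 se L.
The penult (syllable 8, ri:) is heavy, so it takes stress.
Primary stress: syllable 8 → go.bu.fro:.ru.rat.na.di:.ˈri:.se.

8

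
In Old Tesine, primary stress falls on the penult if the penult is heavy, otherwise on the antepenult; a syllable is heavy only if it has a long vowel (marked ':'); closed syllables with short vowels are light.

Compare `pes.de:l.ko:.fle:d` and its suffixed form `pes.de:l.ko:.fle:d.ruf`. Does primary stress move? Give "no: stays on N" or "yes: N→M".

yes: 3→4

Base `pes.de:l.ko:.fle:d` (4 syllables):
  Weights: 2 de:l H, 3 ko: H, 4 fle:d H.
  The penult (syllable 3, ko:) is heavy, so it takes stress.
  → primary stress on syllable 3.
Suffixed `pes.de:l.ko:.fle:d.ruf` (5 syllables):
  Weights: 3 ko: H, 4 fle:d H, 5 ruf L.
  The penult (syllable 4, fle:d) is heavy, so it takes stress.
  → primary stress on syllable 4.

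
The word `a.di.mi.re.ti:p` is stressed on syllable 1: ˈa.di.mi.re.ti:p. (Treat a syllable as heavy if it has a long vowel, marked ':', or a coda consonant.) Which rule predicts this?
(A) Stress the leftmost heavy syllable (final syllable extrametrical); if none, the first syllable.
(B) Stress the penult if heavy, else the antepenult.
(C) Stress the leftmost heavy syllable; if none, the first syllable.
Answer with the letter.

Rule A → syllable 1 ✓.
Rule B → syllable 3 (observed: 1).
Rule C → syllable 5 (observed: 1).

A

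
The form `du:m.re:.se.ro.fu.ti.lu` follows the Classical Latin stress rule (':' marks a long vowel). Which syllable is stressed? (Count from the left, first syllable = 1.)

5

Classical Latin: stress the penult if heavy (long vowel or closed), else the antepenult.
Weights: 5 fu L, 6 ti L, 7 lu L.
The penult (syllable 6, ti) is light, so stress falls on the antepenult (syllable 5, fu).
Stress on syllable 5: du:m.re:.se.ro.ˈfu.ti.lu.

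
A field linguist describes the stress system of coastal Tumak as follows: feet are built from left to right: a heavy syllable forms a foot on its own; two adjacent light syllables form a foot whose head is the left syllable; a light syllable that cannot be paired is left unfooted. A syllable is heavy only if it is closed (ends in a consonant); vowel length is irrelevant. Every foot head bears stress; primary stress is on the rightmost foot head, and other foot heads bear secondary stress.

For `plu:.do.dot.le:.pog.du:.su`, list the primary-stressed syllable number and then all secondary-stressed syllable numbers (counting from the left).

primary 6, secondary 1, 3, 5

Weights: 1 plu: L, 2 do L, 3 dot H, 4 le: L, 5 pog H, 6 du: L, 7 su L.
Parse left to right (heavy = foot alone; LL = one foot; stranded L unfooted): (ˈplu:.do) (ˈdot) le: (ˈpog) (ˈdu:.su).
Foot heads: 1, 3, 5, 6.
Primary stress on the rightmost head = syllable 6.
Secondary stress on 1, 3, 5: ˌplu:.do.ˌdot.le:.ˌpog.ˈdu:.su.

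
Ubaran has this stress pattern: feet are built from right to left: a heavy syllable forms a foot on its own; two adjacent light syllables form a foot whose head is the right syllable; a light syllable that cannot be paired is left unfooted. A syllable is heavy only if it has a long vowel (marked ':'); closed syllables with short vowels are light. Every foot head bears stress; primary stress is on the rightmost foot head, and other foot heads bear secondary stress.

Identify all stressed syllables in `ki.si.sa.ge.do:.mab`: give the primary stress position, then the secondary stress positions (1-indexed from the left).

Weights: 1 ki L, 2 si L, 3 sa L, 4 ge L, 5 do: H, 6 mab L.
Parse right to left (heavy = foot alone; LL = one foot; stranded L unfooted): (ki.ˈsi) (sa.ˈge) (ˈdo:) mab.
Foot heads: 2, 4, 5.
Primary stress on the rightmost head = syllable 5.
Secondary stress on 2, 4: ki.ˌsi.sa.ˌge.ˈdo:.mab.

primary 5, secondary 2, 4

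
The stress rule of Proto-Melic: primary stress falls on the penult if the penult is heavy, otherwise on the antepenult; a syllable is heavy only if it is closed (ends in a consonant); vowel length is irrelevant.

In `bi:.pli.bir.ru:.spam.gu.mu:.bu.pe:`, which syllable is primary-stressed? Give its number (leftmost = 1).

7

Weights: 7 mu: L, 8 bu L, 9 pe: L.
The penult (syllable 8, bu) is light, so stress falls on the antepenult (syllable 7, mu:).
Primary stress: syllable 7 → bi:.pli.bir.ru:.spam.gu.ˈmu:.bu.pe:.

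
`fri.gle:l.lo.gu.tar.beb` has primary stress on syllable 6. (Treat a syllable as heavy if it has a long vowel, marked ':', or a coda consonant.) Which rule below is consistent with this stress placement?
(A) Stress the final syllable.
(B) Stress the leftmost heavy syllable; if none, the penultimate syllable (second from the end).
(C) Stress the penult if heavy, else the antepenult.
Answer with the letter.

A

Rule A → syllable 6 ✓.
Rule B → syllable 2 (observed: 6).
Rule C → syllable 5 (observed: 6).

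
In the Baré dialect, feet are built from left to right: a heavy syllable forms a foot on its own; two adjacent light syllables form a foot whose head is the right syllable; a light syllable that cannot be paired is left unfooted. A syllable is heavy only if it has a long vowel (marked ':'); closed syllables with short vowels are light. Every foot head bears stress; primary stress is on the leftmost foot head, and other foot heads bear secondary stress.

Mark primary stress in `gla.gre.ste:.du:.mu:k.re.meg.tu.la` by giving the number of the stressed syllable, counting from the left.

Weights: 1 gla L, 2 gre L, 3 ste: H, 4 du: H, 5 mu:k H, 6 re L, 7 meg L, 8 tu L, 9 la L.
Parse left to right (heavy = foot alone; LL = one foot; stranded L unfooted): (gla.ˈgre) (ˈste:) (ˈdu:) (ˈmu:k) (re.ˈmeg) (tu.ˈla).
Foot heads: 2, 3, 4, 5, 7, 9.
Primary stress on the leftmost head = syllable 2.
Primary stress: syllable 2 → gla.ˈgre.ste:.du:.mu:k.re.meg.tu.la.

2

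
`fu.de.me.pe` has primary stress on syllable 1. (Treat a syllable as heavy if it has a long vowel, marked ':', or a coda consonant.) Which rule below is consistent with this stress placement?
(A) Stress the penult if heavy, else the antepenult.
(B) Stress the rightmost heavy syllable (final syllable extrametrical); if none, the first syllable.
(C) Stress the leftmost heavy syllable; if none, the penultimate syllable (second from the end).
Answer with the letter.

Rule A → syllable 2 (observed: 1).
Rule B → syllable 1 ✓.
Rule C → syllable 3 (observed: 1).

B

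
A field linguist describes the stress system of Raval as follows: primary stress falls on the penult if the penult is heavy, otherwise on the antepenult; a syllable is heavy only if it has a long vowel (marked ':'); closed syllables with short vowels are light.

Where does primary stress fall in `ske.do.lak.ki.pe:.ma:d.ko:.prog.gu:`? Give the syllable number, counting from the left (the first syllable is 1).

7

Weights: 7 ko: H, 8 prog L, 9 gu: H.
The penult (syllable 8, prog) is light, so stress falls on the antepenult (syllable 7, ko:).
Primary stress: syllable 7 → ske.do.lak.ki.pe:.ma:d.ˈko:.prog.gu:.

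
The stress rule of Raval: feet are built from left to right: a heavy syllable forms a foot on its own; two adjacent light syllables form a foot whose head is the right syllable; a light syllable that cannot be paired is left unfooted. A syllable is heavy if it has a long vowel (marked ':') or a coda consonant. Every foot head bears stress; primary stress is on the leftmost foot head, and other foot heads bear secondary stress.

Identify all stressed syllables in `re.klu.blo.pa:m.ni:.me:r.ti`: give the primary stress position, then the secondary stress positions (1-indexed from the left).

Weights: 1 re L, 2 klu L, 3 blo L, 4 pa:m H, 5 ni: H, 6 me:r H, 7 ti L.
Parse left to right (heavy = foot alone; LL = one foot; stranded L unfooted): (re.ˈklu) blo (ˈpa:m) (ˈni:) (ˈme:r) ti.
Foot heads: 2, 4, 5, 6.
Primary stress on the leftmost head = syllable 2.
Secondary stress on 4, 5, 6: re.ˈklu.blo.ˌpa:m.ˌni:.ˌme:r.ti.

primary 2, secondary 4, 5, 6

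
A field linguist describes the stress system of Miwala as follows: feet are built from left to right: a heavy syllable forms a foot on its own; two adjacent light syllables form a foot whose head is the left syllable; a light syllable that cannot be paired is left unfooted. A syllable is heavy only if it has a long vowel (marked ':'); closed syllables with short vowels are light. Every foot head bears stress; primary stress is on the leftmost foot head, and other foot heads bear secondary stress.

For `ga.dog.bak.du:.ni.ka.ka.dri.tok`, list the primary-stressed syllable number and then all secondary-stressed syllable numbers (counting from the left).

Weights: 1 ga L, 2 dog L, 3 bak L, 4 du: H, 5 ni L, 6 ka L, 7 ka L, 8 dri L, 9 tok L.
Parse left to right (heavy = foot alone; LL = one foot; stranded L unfooted): (ˈga.dog) bak (ˈdu:) (ˈni.ka) (ˈka.dri) tok.
Foot heads: 1, 4, 5, 7.
Primary stress on the leftmost head = syllable 1.
Secondary stress on 4, 5, 7: ˈga.dog.bak.ˌdu:.ˌni.ka.ˌka.dri.tok.

primary 1, secondary 4, 5, 7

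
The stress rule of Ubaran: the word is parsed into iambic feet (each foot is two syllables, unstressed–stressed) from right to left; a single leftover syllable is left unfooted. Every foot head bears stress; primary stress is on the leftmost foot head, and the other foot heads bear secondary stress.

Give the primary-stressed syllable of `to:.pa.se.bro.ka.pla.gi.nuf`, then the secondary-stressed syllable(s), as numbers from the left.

primary 2, secondary 4, 6, 8

Parse right to left into iambic (σˈσ) feet: (to:.ˈpa) (se.ˈbro) (ka.ˈpla) (gi.ˈnuf).
Foot heads (stressed positions): 2, 4, 6, 8.
End Rule Leftmost: primary stress on the leftmost head = syllable 2.
Secondary stress on 4, 6, 8: to:.ˈpa.se.ˌbro.ka.ˌpla.gi.ˌnuf.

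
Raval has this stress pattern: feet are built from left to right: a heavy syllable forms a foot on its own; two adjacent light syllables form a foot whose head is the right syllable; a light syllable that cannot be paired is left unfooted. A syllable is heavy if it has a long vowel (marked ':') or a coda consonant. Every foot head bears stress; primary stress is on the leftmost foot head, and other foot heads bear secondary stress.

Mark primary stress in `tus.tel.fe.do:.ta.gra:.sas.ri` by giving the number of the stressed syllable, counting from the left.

1

Weights: 1 tus H, 2 tel H, 3 fe L, 4 do: H, 5 ta L, 6 gra: H, 7 sas H, 8 ri L.
Parse left to right (heavy = foot alone; LL = one foot; stranded L unfooted): (ˈtus) (ˈtel) fe (ˈdo:) ta (ˈgra:) (ˈsas) ri.
Foot heads: 1, 2, 4, 6, 7.
Primary stress on the leftmost head = syllable 1.
Primary stress: syllable 1 → ˈtus.tel.fe.do:.ta.gra:.sas.ri.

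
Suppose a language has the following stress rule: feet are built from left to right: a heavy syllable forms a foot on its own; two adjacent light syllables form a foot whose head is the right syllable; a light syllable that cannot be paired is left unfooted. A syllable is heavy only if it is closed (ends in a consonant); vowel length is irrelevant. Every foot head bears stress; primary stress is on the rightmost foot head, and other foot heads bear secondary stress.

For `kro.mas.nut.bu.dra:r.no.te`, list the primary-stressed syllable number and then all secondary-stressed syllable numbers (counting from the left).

primary 7, secondary 2, 3, 5

Weights: 1 kro L, 2 mas H, 3 nut H, 4 bu L, 5 dra:r H, 6 no L, 7 te L.
Parse left to right (heavy = foot alone; LL = one foot; stranded L unfooted): kro (ˈmas) (ˈnut) bu (ˈdra:r) (no.ˈte).
Foot heads: 2, 3, 5, 7.
Primary stress on the rightmost head = syllable 7.
Secondary stress on 2, 3, 5: kro.ˌmas.ˌnut.bu.ˌdra:r.no.ˈte.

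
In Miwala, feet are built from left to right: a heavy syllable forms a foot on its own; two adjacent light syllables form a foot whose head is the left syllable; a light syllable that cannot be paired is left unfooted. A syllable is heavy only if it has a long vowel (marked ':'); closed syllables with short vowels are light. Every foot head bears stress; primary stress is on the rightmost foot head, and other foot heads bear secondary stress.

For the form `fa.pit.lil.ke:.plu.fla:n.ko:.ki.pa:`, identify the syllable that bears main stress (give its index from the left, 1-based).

9

Weights: 1 fa L, 2 pit L, 3 lil L, 4 ke: H, 5 plu L, 6 fla:n H, 7 ko: H, 8 ki L, 9 pa: H.
Parse left to right (heavy = foot alone; LL = one foot; stranded L unfooted): (ˈfa.pit) lil (ˈke:) plu (ˈfla:n) (ˈko:) ki (ˈpa:).
Foot heads: 1, 4, 6, 7, 9.
Primary stress on the rightmost head = syllable 9.
Primary stress: syllable 9 → fa.pit.lil.ke:.plu.fla:n.ko:.ki.ˈpa:.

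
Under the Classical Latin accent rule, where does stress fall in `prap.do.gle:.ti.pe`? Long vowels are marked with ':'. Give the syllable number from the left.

3

Classical Latin: stress the penult if heavy (long vowel or closed), else the antepenult.
Weights: 3 gle: H, 4 ti L, 5 pe L.
The penult (syllable 4, ti) is light, so stress falls on the antepenult (syllable 3, gle:).
Stress on syllable 3: prap.do.ˈgle:.ti.pe.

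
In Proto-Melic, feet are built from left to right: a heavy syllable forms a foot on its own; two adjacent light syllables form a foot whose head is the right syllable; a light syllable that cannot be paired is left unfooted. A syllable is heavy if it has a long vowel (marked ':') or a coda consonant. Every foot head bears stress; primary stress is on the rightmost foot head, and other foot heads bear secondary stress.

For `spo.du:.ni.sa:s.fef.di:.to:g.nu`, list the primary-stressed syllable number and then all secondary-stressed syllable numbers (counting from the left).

primary 7, secondary 2, 4, 5, 6

Weights: 1 spo L, 2 du: H, 3 ni L, 4 sa:s H, 5 fef H, 6 di: H, 7 to:g H, 8 nu L.
Parse left to right (heavy = foot alone; LL = one foot; stranded L unfooted): spo (ˈdu:) ni (ˈsa:s) (ˈfef) (ˈdi:) (ˈto:g) nu.
Foot heads: 2, 4, 5, 6, 7.
Primary stress on the rightmost head = syllable 7.
Secondary stress on 2, 4, 5, 6: spo.ˌdu:.ni.ˌsa:s.ˌfef.ˌdi:.ˈto:g.nu.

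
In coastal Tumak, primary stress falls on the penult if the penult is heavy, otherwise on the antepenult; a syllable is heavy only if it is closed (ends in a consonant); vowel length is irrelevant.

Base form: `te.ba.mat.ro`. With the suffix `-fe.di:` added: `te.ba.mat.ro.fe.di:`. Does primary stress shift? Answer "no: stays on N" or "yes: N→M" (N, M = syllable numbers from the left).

yes: 3→4

Base `te.ba.mat.ro` (4 syllables):
  Weights: 2 ba L, 3 mat H, 4 ro L.
  The penult (syllable 3, mat) is heavy, so it takes stress.
  → primary stress on syllable 3.
Suffixed `te.ba.mat.ro.fe.di:` (6 syllables):
  Weights: 4 ro L, 5 fe L, 6 di: L.
  The penult (syllable 5, fe) is light, so stress falls on the antepenult (syllable 4, ro).
  → primary stress on syllable 4.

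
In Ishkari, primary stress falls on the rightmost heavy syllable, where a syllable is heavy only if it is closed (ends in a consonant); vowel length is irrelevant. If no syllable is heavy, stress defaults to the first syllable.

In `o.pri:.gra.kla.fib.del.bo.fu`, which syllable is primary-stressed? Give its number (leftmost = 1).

6

Weights: 1 o L, 2 pri: L, 3 gra L, 4 kla L, 5 fib H, 6 del H, 7 bo L, 8 fu L.
Heavy syllables in the domain: 5, 6. The rightmost is syllable 6 (del).
Primary stress: syllable 6 → o.pri:.gra.kla.fib.ˈdel.bo.fu.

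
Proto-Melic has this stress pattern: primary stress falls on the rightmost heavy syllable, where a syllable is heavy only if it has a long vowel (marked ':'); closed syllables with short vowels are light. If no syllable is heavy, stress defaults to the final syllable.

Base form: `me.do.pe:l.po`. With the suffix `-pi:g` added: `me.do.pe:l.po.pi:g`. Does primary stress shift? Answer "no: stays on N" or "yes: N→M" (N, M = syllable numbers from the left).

Base `me.do.pe:l.po` (4 syllables):
  Weights: 1 me L, 2 do L, 3 pe:l H, 4 po L.
  Heavy syllables in the domain: 3. The rightmost is syllable 3 (pe:l).
  → primary stress on syllable 3.
Suffixed `me.do.pe:l.po.pi:g` (5 syllables):
  Weights: 1 me L, 2 do L, 3 pe:l H, 4 po L, 5 pi:g H.
  Heavy syllables in the domain: 3, 5. The rightmost is syllable 5 (pi:g).
  → primary stress on syllable 5.

yes: 3→5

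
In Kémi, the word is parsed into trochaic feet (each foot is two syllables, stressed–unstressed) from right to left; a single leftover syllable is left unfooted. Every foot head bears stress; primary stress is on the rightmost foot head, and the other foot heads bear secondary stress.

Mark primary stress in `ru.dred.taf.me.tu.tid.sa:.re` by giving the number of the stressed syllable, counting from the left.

7

Parse right to left into trochaic (ˈσσ) feet: (ˈru.dred) (ˈtaf.me) (ˈtu.tid) (ˈsa:.re).
Foot heads (stressed positions): 1, 3, 5, 7.
End Rule Rightmost: primary stress on the rightmost head = syllable 7.
Primary stress: syllable 7 → ru.dred.taf.me.tu.tid.ˈsa:.re.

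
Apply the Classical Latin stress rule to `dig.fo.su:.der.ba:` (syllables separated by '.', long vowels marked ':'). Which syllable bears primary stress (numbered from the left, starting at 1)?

Classical Latin: stress the penult if heavy (long vowel or closed), else the antepenult.
Weights: 3 su: H, 4 der H, 5 ba: H.
The penult (syllable 4, der) is heavy, so it takes stress.
Stress on syllable 4: dig.fo.su:.ˈder.ba:.

4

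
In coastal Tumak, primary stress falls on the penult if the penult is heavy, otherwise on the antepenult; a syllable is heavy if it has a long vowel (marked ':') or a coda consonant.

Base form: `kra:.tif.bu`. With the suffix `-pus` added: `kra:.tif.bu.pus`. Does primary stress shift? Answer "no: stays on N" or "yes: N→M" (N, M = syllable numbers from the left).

Base `kra:.tif.bu` (3 syllables):
  Weights: 1 kra: H, 2 tif H, 3 bu L.
  The penult (syllable 2, tif) is heavy, so it takes stress.
  → primary stress on syllable 2.
Suffixed `kra:.tif.bu.pus` (4 syllables):
  Weights: 2 tif H, 3 bu L, 4 pus H.
  The penult (syllable 3, bu) is light, so stress falls on the antepenult (syllable 2, tif).
  → primary stress on syllable 2.

no: stays on 2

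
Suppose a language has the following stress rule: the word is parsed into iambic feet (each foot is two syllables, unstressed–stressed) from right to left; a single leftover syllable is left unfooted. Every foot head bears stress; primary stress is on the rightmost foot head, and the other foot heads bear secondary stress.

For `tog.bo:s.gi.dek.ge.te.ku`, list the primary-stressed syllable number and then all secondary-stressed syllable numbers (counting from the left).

Parse right to left into iambic (σˈσ) feet: tog (bo:s.ˈgi) (dek.ˈge) (te.ˈku). Syllable 1 is left unfooted.
Foot heads (stressed positions): 3, 5, 7.
End Rule Rightmost: primary stress on the rightmost head = syllable 7.
Secondary stress on 3, 5: tog.bo:s.ˌgi.dek.ˌge.te.ˈku.

primary 7, secondary 3, 5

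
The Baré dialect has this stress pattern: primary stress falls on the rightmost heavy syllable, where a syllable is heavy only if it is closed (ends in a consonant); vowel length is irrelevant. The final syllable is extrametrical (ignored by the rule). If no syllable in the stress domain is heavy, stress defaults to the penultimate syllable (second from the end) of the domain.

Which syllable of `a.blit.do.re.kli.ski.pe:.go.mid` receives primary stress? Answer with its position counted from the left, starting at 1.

2

The final syllable (9, mid) is extrametrical; the stress domain is syllables 1–8.
Weights: 1 a L, 2 blit H, 3 do L, 4 re L, 5 kli L, 6 ski L, 7 pe: L, 8 go L.
Heavy syllables in the domain: 2. The rightmost is syllable 2 (blit).
Primary stress: syllable 2 → a.ˈblit.do.re.kli.ski.pe:.go.mid.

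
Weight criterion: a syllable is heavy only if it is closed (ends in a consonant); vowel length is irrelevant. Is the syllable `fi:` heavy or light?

light

`fi:`: long vowel, open (no coda). Open (no coda) → light.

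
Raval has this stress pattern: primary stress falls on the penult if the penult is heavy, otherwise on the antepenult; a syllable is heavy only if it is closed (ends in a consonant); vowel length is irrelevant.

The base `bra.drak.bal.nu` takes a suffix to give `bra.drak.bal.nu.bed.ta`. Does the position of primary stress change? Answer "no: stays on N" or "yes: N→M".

yes: 3→5

Base `bra.drak.bal.nu` (4 syllables):
  Weights: 2 drak H, 3 bal H, 4 nu L.
  The penult (syllable 3, bal) is heavy, so it takes stress.
  → primary stress on syllable 3.
Suffixed `bra.drak.bal.nu.bed.ta` (6 syllables):
  Weights: 4 nu L, 5 bed H, 6 ta L.
  The penult (syllable 5, bed) is heavy, so it takes stress.
  → primary stress on syllable 5.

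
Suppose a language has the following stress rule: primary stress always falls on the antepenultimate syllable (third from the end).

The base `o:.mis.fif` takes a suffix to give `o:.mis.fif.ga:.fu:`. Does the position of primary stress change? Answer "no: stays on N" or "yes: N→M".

yes: 1→3

Base `o:.mis.fif` (3 syllables):
  The word has 3 syllables; the antepenultimate syllable (third from the end) is syllable 1 (o:).
  → primary stress on syllable 1.
Suffixed `o:.mis.fif.ga:.fu:` (5 syllables):
  The word has 5 syllables; the antepenultimate syllable (third from the end) is syllable 3 (fif).
  → primary stress on syllable 3.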